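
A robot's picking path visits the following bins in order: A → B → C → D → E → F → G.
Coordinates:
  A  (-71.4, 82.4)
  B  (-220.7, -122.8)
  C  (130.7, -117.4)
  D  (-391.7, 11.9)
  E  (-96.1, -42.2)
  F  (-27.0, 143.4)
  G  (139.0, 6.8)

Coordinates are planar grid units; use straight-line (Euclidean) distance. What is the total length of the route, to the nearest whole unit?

Leg distances:
A→B: 253.8  (cumulative 253.8)
B→C: 351.4  (cumulative 605.2)
C→D: 538.2  (cumulative 1143.4)
D→E: 300.5  (cumulative 1443.9)
E→F: 198.0  (cumulative 1641.9)
F→G: 215.0  (cumulative 1856.9)
Total route length ≈ 1857.

1857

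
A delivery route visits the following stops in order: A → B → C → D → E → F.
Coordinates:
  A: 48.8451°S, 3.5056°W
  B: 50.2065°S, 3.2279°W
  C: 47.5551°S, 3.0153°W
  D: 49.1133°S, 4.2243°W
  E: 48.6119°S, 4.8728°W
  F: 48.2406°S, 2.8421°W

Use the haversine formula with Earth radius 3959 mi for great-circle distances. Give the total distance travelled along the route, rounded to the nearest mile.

542 mi

Leg distances:
A→B: 94.9 mi  (cumulative 94.9 mi)
B→C: 183.5 mi  (cumulative 278.3 mi)
C→D: 121.1 mi  (cumulative 399.5 mi)
D→E: 45.5 mi  (cumulative 445.0 mi)
E→F: 96.6 mi  (cumulative 541.6 mi)
Total route length ≈ 542 mi.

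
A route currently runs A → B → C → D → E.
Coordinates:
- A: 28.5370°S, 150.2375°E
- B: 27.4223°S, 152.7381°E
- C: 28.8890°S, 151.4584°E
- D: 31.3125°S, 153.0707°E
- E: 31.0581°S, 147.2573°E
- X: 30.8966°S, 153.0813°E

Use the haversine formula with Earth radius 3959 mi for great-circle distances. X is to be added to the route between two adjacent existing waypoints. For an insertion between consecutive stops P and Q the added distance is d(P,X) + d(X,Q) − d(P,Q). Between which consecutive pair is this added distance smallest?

between C and D

Added distance for inserting X between each consecutive pair:
A–B: 306.0 mi
B–C: 282.5 mi
C–D: 4.9 mi
D–E: 29.9 mi
Smallest added distance is 4.9 mi, inserting between C and D.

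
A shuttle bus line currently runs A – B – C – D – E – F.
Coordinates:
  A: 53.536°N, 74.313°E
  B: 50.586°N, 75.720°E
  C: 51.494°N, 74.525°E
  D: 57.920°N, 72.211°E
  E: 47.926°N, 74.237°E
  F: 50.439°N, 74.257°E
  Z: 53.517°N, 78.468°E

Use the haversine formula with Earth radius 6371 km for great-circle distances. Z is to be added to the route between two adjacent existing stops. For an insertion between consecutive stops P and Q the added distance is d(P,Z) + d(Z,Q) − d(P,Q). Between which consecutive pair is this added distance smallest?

between D and E

Added distance for inserting Z between each consecutive pair:
A–B: 308.9 km
B–C: 594.0 km
C–D: 245.8 km
D–E: 196.2 km
E–F: 857.0 km
Smallest added distance is 196.2 km, inserting between D and E.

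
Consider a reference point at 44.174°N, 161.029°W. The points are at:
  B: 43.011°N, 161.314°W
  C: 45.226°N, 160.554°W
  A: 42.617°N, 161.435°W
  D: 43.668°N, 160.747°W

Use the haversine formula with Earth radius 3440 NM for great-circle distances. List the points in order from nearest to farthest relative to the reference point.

Distance from the reference point at 44.174°N, 161.029°W to each:
D 43.668°N, 160.747°W: 32.7 NM
C 45.226°N, 160.554°W: 66.3 NM
B 43.011°N, 161.314°W: 70.9 NM
A 42.617°N, 161.435°W: 95.1 NM

D, C, B, A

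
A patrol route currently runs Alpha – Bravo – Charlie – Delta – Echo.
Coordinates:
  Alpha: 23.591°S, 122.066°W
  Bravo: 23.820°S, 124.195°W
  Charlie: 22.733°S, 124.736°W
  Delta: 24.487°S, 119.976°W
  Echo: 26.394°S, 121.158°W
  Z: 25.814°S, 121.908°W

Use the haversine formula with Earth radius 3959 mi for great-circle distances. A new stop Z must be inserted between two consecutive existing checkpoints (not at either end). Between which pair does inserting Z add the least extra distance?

Added distance for inserting Z between each consecutive pair:
Alpha–Bravo: 217.2 mi
Bravo–Charlie: 393.9 mi
Charlie–Delta: 104.4 mi
Delta–Echo: 62.1 mi
Smallest added distance is 62.1 mi, inserting between Delta and Echo.

between Delta and Echo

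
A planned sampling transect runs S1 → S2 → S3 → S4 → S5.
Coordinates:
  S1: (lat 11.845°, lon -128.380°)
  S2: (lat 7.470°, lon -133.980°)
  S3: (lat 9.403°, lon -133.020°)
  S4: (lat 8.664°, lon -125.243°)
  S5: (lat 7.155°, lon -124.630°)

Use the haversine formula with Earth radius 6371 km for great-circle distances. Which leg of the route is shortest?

Leg distances:
S1→S2: 783.1 km
S2→S3: 239.5 km
S3→S4: 858.0 km
S4→S5: 180.9 km
The shortest leg is S4–S5 at 180.9 km.

S4–S5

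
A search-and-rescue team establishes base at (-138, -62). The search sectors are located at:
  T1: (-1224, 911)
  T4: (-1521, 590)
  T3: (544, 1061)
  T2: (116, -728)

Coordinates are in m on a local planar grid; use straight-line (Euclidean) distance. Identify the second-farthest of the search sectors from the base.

Distance to each, sorted:
T4: 1529.0 m
T1: 1458.1 m
T3: 1313.9 m
T2: 712.8 m
The second-farthest is T1 at 1458.1 m.

T1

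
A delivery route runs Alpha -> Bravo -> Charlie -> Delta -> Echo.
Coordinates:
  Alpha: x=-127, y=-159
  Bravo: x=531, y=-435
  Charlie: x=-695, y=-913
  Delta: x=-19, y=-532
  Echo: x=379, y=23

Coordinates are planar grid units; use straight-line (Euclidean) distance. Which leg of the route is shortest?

Delta–Echo

Leg distances:
Alpha→Bravo: 713.5
Bravo→Charlie: 1315.9
Charlie→Delta: 776.0
Delta→Echo: 683.0
The shortest leg is Delta–Echo at 683.0.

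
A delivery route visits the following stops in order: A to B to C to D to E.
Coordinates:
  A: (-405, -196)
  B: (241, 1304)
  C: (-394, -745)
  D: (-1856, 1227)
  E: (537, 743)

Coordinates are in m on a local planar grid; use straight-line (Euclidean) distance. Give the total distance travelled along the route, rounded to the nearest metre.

Leg distances:
A→B: 1633.2 m  (cumulative 1633.2 m)
B→C: 2145.1 m  (cumulative 3778.3 m)
C→D: 2454.8 m  (cumulative 6233.2 m)
D→E: 2441.5 m  (cumulative 8674.6 m)
Total route length ≈ 8675 m.

8675 m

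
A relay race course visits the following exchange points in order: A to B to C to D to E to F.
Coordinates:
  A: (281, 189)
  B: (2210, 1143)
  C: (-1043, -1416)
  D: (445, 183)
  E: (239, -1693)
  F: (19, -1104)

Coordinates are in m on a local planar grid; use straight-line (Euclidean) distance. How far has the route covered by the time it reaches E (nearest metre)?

10362 m

Leg distances:
A→B: 2152.0 m  (cumulative 2152.0 m)
B→C: 4138.9 m  (cumulative 6290.9 m)
C→D: 2184.2 m  (cumulative 8475.2 m)
D→E: 1887.3 m  (cumulative 10362.4 m)
Cumulative distance at E ≈ 10362 m.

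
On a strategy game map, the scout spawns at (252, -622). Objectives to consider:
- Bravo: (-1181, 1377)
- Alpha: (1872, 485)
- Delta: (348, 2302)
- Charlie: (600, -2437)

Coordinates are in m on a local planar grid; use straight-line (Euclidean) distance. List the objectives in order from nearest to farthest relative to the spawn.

Charlie, Alpha, Bravo, Delta

Distance from the spawn at (252, -622) to each:
Charlie (600, -2437): 1848.1 m
Alpha (1872, 485): 1962.1 m
Bravo (-1181, 1377): 2459.6 m
Delta (348, 2302): 2925.6 m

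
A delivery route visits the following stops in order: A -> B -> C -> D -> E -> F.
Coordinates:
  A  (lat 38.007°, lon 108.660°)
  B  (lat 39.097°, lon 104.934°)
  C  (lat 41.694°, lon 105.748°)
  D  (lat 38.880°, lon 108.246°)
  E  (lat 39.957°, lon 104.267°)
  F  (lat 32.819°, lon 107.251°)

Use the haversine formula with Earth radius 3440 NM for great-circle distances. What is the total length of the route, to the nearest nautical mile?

1199 NM

Leg distances:
A→B: 186.8 NM  (cumulative 186.8 NM)
B→C: 160.3 NM  (cumulative 347.1 NM)
C→D: 204.0 NM  (cumulative 551.1 NM)
D→E: 195.5 NM  (cumulative 746.6 NM)
E→F: 452.1 NM  (cumulative 1198.7 NM)
Total route length ≈ 1199 NM.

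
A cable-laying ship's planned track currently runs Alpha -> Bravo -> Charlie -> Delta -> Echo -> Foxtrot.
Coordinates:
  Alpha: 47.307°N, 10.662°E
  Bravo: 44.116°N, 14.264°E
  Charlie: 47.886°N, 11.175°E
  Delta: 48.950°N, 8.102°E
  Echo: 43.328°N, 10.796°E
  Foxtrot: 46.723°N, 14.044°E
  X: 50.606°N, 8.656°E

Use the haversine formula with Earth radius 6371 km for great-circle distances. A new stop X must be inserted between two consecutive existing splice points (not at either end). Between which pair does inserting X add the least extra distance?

between Charlie and Delta

Added distance for inserting X between each consecutive pair:
Alpha–Bravo: 778.9 km
Bravo–Charlie: 706.7 km
Charlie–Delta: 286.0 km
Delta–Echo: 355.1 km
Echo–Foxtrot: 955.1 km
Smallest added distance is 286.0 km, inserting between Charlie and Delta.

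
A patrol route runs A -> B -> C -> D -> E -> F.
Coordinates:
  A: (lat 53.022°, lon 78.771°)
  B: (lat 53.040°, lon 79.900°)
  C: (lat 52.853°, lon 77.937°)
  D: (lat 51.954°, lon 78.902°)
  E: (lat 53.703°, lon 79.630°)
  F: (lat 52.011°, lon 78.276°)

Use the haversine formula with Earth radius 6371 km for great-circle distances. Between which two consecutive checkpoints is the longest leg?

E–F

Leg distances:
A→B: 75.5 km
B→C: 133.2 km
C→D: 119.5 km
D→E: 200.5 km
E→F: 208.9 km
The longest leg is E–F at 208.9 km.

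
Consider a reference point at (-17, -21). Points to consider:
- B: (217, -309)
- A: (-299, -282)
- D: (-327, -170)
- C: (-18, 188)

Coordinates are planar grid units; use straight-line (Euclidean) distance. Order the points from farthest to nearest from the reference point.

A, B, D, C

Distance from the reference point at (-17, -21) to each:
A (-299, -282): 384.2
B (217, -309): 371.1
D (-327, -170): 343.9
C (-18, 188): 209.0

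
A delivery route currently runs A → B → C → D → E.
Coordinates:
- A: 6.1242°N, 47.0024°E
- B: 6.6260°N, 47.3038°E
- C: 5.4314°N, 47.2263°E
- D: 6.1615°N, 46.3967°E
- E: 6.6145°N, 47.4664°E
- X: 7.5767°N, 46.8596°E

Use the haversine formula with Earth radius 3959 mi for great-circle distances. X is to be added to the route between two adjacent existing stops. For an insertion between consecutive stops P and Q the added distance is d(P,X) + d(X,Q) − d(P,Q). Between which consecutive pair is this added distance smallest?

Added distance for inserting X between each consecutive pair:
A–B: 132.9 mi
B–C: 140.1 mi
C–D: 177.0 mi
D–E: 101.4 mi
Smallest added distance is 101.4 mi, inserting between D and E.

between D and E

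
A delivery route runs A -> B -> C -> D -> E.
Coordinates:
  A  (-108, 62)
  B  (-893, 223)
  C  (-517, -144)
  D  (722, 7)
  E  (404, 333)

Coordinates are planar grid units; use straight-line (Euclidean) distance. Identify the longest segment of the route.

C–D

Leg distances:
A→B: 801.3
B→C: 525.4
C→D: 1248.2
D→E: 455.4
The longest leg is C–D at 1248.2.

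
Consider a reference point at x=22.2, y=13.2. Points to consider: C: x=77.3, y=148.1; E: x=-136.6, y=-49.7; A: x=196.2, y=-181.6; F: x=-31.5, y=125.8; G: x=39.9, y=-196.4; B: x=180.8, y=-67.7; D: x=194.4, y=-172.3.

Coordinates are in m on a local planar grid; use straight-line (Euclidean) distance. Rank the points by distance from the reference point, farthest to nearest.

Distance from the reference point at x=22.2, y=13.2 to each:
A x=196.2, y=-181.6: 261.2 m
D x=194.4, y=-172.3: 253.1 m
G x=39.9, y=-196.4: 210.3 m
B x=180.8, y=-67.7: 178.0 m
E x=-136.6, y=-49.7: 170.8 m
C x=77.3, y=148.1: 145.7 m
F x=-31.5, y=125.8: 124.7 m

A, D, G, B, E, C, F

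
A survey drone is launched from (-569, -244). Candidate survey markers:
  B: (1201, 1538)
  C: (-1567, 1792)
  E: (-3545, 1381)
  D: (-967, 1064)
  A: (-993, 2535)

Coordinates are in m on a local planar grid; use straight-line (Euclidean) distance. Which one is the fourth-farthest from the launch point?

Distances from the launch point ((-569, -244)):
E: 3390.8 m
A: 2811.2 m
B: 2511.7 m
C: 2267.4 m
D: 1367.2 m
The fourth-farthest is C at 2267.4 m.

C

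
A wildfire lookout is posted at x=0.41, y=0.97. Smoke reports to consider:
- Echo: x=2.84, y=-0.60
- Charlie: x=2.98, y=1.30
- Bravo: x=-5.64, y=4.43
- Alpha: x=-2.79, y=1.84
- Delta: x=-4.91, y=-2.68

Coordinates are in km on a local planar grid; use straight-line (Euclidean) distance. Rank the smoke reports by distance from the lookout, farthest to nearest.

Distance from the lookout at x=0.41, y=0.97 to each:
Bravo x=-5.64, y=4.43: 7.0 km
Delta x=-4.91, y=-2.68: 6.5 km
Alpha x=-2.79, y=1.84: 3.3 km
Echo x=2.84, y=-0.60: 2.9 km
Charlie x=2.98, y=1.30: 2.6 km

Bravo, Delta, Alpha, Echo, Charlie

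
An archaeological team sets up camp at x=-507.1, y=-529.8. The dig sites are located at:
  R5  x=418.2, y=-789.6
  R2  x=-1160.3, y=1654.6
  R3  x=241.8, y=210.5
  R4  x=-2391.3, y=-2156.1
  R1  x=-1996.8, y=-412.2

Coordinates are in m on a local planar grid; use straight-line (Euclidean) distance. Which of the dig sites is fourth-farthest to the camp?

R3

Distance to each, sorted:
R4: 2489.0 m
R2: 2280.0 m
R1: 1494.3 m
R3: 1053.0 m
R5: 961.1 m
The fourth-farthest is R3 at 1053.0 m.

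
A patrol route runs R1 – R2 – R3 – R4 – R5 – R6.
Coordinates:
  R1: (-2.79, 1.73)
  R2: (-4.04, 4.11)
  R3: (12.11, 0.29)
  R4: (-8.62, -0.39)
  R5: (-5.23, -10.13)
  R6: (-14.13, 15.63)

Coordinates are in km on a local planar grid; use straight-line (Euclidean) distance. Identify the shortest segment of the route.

Leg distances:
R1→R2: 2.7 km
R2→R3: 16.6 km
R3→R4: 20.7 km
R4→R5: 10.3 km
R5→R6: 27.3 km
The shortest leg is R1–R2 at 2.7 km.

R1–R2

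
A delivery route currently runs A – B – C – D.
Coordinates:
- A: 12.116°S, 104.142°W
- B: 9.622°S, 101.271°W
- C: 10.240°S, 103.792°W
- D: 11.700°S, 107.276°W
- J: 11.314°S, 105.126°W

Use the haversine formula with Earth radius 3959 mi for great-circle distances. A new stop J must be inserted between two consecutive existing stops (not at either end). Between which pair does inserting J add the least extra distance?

between C and D

Added distance for inserting J between each consecutive pair:
A–B: 113.4 mi
B–C: 227.1 mi
C–D: 8.1 mi
Smallest added distance is 8.1 mi, inserting between C and D.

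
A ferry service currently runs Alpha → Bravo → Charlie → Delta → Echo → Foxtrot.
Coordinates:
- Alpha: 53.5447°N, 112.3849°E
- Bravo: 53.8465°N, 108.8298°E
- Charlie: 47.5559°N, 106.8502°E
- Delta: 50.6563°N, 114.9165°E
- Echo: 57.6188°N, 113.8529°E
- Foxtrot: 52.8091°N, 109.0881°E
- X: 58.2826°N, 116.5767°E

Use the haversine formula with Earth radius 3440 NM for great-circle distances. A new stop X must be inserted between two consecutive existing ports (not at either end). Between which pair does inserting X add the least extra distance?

between Delta and Echo

Added distance for inserting X between each consecutive pair:
Alpha–Bravo: 561.2 NM
Bravo–Charlie: 718.8 NM
Charlie–Delta: 826.4 NM
Delta–Echo: 137.3 NM
Echo–Foxtrot: 179.0 NM
Smallest added distance is 137.3 NM, inserting between Delta and Echo.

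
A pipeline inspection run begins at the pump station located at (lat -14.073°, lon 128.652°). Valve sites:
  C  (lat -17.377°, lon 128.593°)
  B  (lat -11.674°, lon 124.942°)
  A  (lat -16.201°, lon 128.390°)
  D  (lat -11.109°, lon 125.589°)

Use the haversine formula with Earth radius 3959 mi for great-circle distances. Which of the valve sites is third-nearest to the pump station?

D

Distance to each, sorted:
A: 148.1 mi
C: 228.3 mi
D: 290.9 mi
B: 299.9 mi
The third-nearest is D at 290.9 mi.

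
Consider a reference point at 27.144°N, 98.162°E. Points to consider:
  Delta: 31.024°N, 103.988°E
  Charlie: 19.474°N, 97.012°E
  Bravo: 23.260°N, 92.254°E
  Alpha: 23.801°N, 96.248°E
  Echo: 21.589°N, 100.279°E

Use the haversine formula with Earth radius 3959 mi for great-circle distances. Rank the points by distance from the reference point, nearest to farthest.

Computing each great-circle distance from 27.144°N, 98.162°E:
Alpha 23.801°N, 96.248°E: 260.0 mi
Echo 21.589°N, 100.279°E: 406.3 mi
Delta 31.024°N, 103.988°E: 442.2 mi
Bravo 23.260°N, 92.254°E: 456.5 mi
Charlie 19.474°N, 97.012°E: 535.0 mi

Alpha, Echo, Delta, Bravo, Charlie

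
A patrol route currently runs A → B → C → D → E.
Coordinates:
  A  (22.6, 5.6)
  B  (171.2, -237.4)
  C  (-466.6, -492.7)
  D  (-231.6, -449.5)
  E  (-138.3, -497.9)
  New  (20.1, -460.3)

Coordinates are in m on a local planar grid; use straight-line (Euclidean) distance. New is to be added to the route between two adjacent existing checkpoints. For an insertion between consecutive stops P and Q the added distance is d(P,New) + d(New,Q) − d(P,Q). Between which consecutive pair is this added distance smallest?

between B and C

Added distance for inserting New between each consecutive pair:
A–B: 450.4 m
B–C: 70.1 m
C–D: 500.8 m
D–E: 309.6 m
Smallest added distance is 70.1 m, inserting between B and C.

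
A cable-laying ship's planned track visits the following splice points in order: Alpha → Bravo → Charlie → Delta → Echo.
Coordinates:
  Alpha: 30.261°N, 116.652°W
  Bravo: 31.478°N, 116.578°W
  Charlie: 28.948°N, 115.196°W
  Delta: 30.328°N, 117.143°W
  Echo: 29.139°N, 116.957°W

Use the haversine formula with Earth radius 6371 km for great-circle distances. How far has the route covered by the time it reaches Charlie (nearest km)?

447 km

Leg distances:
Alpha→Bravo: 135.5 km  (cumulative 135.5 km)
Bravo→Charlie: 311.1 km  (cumulative 446.6 km)
Cumulative distance at Charlie ≈ 447 km.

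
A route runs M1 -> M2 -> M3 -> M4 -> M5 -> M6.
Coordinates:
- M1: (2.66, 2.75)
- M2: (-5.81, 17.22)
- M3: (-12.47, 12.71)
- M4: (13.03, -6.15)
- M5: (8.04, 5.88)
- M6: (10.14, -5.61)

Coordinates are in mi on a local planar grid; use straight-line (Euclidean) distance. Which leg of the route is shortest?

M2–M3

Leg distances:
M1→M2: 16.8 mi
M2→M3: 8.0 mi
M3→M4: 31.7 mi
M4→M5: 13.0 mi
M5→M6: 11.7 mi
The shortest leg is M2–M3 at 8.0 mi.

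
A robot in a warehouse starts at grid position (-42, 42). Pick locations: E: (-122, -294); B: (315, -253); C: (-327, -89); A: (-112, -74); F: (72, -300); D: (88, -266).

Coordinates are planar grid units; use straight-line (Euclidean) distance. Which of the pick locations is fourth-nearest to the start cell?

Distance to each, sorted:
A: 135.5
C: 313.7
D: 334.3
E: 345.4
F: 360.5
B: 463.1
The fourth-nearest is E at 345.4.

E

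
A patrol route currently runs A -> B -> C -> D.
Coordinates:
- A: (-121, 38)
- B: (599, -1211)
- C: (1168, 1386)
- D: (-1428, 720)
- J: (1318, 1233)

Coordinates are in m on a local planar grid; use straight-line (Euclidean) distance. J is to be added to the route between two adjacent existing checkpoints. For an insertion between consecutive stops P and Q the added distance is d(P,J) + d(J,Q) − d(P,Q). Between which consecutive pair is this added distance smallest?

Added distance for inserting J between each consecutive pair:
A–B: 2976.4 m
B–C: 103.2 m
C–D: 327.7 m
Smallest added distance is 103.2 m, inserting between B and C.

between B and C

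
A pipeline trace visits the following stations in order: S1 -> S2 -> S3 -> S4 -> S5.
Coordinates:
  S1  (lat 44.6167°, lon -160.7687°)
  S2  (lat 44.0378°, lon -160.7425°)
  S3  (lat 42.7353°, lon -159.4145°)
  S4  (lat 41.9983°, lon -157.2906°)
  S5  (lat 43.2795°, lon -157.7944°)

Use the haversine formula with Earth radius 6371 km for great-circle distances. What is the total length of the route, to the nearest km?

586 km

Leg distances:
S1→S2: 64.4 km  (cumulative 64.4 km)
S2→S3: 180.3 km  (cumulative 244.7 km)
S3→S4: 192.8 km  (cumulative 437.4 km)
S4→S5: 148.3 km  (cumulative 585.7 km)
Total route length ≈ 586 km.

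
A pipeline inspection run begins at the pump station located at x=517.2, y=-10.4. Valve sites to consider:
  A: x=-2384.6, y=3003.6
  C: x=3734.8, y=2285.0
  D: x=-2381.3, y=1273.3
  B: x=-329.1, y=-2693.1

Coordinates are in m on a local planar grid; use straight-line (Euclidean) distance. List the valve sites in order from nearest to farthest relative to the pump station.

B, D, C, A

Distances from the pump station:
B x=-329.1, y=-2693.1: 2813.0 m
D x=-2381.3, y=1273.3: 3170.0 m
C x=3734.8, y=2285.0: 3952.4 m
A x=-2384.6, y=3003.6: 4183.9 m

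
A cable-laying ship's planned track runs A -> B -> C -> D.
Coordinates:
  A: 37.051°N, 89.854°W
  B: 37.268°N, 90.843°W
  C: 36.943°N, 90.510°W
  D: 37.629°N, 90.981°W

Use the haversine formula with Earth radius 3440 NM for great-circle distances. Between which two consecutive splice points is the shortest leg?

B–C

Leg distances:
A→B: 49.1 NM
B→C: 25.2 NM
C→D: 46.9 NM
The shortest leg is B–C at 25.2 NM.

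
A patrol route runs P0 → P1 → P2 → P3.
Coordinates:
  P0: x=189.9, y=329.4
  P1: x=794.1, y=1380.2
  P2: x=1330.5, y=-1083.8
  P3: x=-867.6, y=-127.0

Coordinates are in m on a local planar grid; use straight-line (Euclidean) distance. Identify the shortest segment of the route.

Leg distances:
P0→P1: 1212.1 m
P1→P2: 2521.7 m
P2→P3: 2397.3 m
The shortest leg is P0–P1 at 1212.1 m.

P0–P1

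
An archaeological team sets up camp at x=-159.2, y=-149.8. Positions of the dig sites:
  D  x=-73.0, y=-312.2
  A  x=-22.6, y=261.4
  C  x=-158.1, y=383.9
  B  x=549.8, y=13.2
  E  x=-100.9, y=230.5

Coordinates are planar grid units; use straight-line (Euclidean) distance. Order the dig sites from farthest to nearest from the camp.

B, C, A, E, D

Distances from the camp:
B x=549.8, y=13.2: 727.5
C x=-158.1, y=383.9: 533.7
A x=-22.6, y=261.4: 433.3
E x=-100.9, y=230.5: 384.7
D x=-73.0, y=-312.2: 183.9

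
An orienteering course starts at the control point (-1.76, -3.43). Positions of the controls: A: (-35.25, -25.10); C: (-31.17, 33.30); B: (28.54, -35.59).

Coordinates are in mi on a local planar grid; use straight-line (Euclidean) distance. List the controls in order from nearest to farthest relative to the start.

Computing each straight-line distance from (-1.76, -3.43):
A (-35.25, -25.10): 39.9 mi
B (28.54, -35.59): 44.2 mi
C (-31.17, 33.30): 47.1 mi

A, B, C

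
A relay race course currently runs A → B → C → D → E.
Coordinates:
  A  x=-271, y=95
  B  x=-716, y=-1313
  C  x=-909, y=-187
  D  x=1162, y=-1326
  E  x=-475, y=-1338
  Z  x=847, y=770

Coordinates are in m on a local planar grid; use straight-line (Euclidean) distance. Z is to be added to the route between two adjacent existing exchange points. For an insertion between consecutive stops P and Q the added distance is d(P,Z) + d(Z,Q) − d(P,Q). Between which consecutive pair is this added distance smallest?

between C and D

Added distance for inserting Z between each consecutive pair:
A–B: 2433.5 m
B–C: 3461.6 m
C–D: 1755.8 m
D–E: 2970.7 m
Smallest added distance is 1755.8 m, inserting between C and D.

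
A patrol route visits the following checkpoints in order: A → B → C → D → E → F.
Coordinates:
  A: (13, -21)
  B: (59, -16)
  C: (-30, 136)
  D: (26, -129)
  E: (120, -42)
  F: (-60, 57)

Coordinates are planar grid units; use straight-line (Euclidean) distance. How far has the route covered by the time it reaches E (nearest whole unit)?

621

Leg distances:
A→B: 46.3  (cumulative 46.3)
B→C: 176.1  (cumulative 222.4)
C→D: 270.9  (cumulative 493.3)
D→E: 128.1  (cumulative 621.3)
Cumulative distance at E ≈ 621.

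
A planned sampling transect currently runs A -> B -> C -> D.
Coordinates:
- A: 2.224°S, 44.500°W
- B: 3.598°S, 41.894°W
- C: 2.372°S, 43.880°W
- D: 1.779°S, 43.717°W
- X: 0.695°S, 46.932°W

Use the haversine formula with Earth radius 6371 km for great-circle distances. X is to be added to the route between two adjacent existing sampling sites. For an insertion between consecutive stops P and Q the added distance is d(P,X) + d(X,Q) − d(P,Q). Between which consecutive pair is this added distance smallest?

between A and B

Added distance for inserting X between each consecutive pair:
A–B: 638.3 km
B–C: 774.0 km
C–D: 695.9 km
Smallest added distance is 638.3 km, inserting between A and B.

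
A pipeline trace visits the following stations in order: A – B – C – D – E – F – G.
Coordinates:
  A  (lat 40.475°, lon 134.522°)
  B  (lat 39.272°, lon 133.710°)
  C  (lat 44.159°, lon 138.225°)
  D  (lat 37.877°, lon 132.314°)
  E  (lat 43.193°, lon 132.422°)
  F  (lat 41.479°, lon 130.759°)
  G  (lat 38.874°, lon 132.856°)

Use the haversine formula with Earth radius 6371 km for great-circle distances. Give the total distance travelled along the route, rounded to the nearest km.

Leg distances:
A→B: 150.6 km  (cumulative 150.6 km)
B→C: 659.9 km  (cumulative 810.5 km)
C→D: 856.1 km  (cumulative 1666.6 km)
D→E: 591.2 km  (cumulative 2257.8 km)
E→F: 234.5 km  (cumulative 2492.4 km)
F→G: 340.0 km  (cumulative 2832.4 km)
Total route length ≈ 2832 km.

2832 km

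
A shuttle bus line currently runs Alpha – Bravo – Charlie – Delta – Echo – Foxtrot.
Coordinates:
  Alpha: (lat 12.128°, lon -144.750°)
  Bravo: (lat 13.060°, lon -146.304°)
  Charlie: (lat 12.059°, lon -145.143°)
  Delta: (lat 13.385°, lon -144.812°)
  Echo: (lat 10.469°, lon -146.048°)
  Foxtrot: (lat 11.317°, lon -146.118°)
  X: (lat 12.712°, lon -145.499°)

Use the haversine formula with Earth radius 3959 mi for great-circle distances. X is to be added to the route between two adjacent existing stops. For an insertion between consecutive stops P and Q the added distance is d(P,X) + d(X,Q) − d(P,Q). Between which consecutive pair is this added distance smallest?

Added distance for inserting X between each consecutive pair:
Alpha–Bravo: 1.0 mi
Bravo–Charlie: 6.0 mi
Charlie–Delta: 22.4 mi
Delta–Echo: 6.8 mi
Echo–Foxtrot: 205.7 mi
Smallest added distance is 1.0 mi, inserting between Alpha and Bravo.

between Alpha and Bravo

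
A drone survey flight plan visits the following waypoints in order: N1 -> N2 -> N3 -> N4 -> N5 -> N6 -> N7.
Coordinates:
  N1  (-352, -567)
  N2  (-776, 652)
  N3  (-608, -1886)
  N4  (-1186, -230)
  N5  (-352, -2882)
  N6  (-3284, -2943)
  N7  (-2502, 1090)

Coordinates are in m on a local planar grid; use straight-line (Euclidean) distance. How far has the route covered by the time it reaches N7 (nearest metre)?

15409 m

Leg distances:
N1→N2: 1290.6 m  (cumulative 1290.6 m)
N2→N3: 2543.6 m  (cumulative 3834.2 m)
N3→N4: 1754.0 m  (cumulative 5588.2 m)
N4→N5: 2780.0 m  (cumulative 8368.2 m)
N5→N6: 2932.6 m  (cumulative 11300.8 m)
N6→N7: 4108.1 m  (cumulative 15409.0 m)
Cumulative distance at N7 ≈ 15409 m.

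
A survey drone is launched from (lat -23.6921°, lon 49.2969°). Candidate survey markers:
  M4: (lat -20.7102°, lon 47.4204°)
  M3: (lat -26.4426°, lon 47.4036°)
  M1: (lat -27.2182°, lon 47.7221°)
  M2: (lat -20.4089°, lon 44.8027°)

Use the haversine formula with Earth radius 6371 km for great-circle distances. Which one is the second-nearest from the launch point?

M4

Distance to each, sorted:
M3: 360.4 km
M4: 383.7 km
M1: 422.7 km
M2: 589.7 km
The second-nearest is M4 at 383.7 km.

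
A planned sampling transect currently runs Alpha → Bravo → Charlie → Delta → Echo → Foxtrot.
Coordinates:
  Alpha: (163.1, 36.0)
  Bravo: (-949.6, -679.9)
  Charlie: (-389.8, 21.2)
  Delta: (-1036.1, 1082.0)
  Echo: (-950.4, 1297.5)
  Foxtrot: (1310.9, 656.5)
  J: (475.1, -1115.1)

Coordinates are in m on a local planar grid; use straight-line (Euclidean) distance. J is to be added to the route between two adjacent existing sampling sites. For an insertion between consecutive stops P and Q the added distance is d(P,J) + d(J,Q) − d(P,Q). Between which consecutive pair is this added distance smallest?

Added distance for inserting J between each consecutive pair:
Alpha–Bravo: 1359.2 m
Bravo–Charlie: 2020.5 m
Charlie–Delta: 2852.5 m
Delta–Echo: 5237.0 m
Echo–Foxtrot: 2410.7 m
Smallest added distance is 1359.2 m, inserting between Alpha and Bravo.

between Alpha and Bravo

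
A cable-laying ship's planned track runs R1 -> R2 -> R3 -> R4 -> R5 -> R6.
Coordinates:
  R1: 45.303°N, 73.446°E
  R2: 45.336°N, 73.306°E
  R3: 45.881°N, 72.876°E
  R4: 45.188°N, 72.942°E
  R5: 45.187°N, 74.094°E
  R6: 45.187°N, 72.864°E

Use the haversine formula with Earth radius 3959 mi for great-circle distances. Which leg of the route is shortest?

R1–R2

Leg distances:
R1→R2: 7.2 mi
R2→R3: 43.0 mi
R3→R4: 48.0 mi
R4→R5: 56.1 mi
R5→R6: 59.9 mi
The shortest leg is R1–R2 at 7.2 mi.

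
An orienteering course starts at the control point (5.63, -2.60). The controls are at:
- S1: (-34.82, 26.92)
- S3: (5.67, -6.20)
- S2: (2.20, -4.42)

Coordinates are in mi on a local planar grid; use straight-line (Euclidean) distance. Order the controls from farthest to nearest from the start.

S1, S2, S3

Computing each straight-line distance from (5.63, -2.60):
S1 (-34.82, 26.92): 50.1 mi
S2 (2.20, -4.42): 3.9 mi
S3 (5.67, -6.20): 3.6 mi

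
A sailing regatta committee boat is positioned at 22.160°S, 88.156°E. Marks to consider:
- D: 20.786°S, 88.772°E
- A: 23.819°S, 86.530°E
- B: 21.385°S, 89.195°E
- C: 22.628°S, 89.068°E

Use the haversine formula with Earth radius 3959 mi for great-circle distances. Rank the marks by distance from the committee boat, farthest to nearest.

Distances from the committee boat:
A 23.819°S, 86.530°E: 154.4 mi
D 20.786°S, 88.772°E: 102.9 mi
B 21.385°S, 89.195°E: 85.5 mi
C 22.628°S, 89.068°E: 66.6 mi

A, D, B, C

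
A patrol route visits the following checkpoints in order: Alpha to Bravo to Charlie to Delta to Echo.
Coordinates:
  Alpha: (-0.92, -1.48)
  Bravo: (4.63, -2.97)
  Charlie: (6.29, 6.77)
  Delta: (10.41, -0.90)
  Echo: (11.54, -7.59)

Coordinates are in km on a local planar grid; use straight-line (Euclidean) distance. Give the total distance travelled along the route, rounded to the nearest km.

Leg distances:
Alpha→Bravo: 5.7 km  (cumulative 5.7 km)
Bravo→Charlie: 9.9 km  (cumulative 15.6 km)
Charlie→Delta: 8.7 km  (cumulative 24.3 km)
Delta→Echo: 6.8 km  (cumulative 31.1 km)
Total route length ≈ 31 km.

31 km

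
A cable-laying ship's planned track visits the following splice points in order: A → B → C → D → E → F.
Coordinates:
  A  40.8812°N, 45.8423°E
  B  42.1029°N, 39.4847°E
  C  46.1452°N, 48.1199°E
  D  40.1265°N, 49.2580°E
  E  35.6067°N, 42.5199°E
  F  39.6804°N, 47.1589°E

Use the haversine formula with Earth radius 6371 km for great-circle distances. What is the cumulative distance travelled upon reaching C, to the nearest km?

1369 km

Leg distances:
A→B: 546.5 km  (cumulative 546.5 km)
B→C: 822.1 km  (cumulative 1368.7 km)
Cumulative distance at C ≈ 1369 km.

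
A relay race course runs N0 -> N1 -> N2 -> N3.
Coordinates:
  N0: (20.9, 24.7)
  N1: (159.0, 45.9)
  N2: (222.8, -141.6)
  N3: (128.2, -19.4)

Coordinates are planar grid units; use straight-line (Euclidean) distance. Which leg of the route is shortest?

Leg distances:
N0→N1: 139.7
N1→N2: 198.1
N2→N3: 154.5
The shortest leg is N0–N1 at 139.7.

N0–N1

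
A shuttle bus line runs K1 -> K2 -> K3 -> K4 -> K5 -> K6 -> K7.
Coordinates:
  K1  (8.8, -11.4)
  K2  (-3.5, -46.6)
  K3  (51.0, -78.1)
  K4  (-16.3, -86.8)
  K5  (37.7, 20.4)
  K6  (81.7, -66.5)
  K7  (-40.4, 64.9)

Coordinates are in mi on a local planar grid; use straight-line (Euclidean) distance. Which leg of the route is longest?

K6–K7

Leg distances:
K1→K2: 37.3 mi
K2→K3: 62.9 mi
K3→K4: 67.9 mi
K4→K5: 120.0 mi
K5→K6: 97.4 mi
K6→K7: 179.4 mi
The longest leg is K6–K7 at 179.4 mi.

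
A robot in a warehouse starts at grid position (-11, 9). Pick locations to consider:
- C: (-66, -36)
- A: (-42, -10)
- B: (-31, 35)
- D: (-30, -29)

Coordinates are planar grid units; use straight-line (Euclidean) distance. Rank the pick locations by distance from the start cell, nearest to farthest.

B, A, D, C

Distances from the start cell:
B (-31, 35): 32.8
A (-42, -10): 36.4
D (-30, -29): 42.5
C (-66, -36): 71.1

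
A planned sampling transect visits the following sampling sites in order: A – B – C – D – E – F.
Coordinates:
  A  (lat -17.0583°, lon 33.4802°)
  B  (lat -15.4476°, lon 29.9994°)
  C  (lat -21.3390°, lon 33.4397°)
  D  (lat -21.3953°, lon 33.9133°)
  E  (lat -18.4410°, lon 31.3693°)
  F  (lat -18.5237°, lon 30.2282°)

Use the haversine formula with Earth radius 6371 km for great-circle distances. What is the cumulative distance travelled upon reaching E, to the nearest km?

Leg distances:
A→B: 412.5 km  (cumulative 412.5 km)
B→C: 748.8 km  (cumulative 1161.3 km)
C→D: 49.4 km  (cumulative 1210.8 km)
D→E: 422.6 km  (cumulative 1633.4 km)
Cumulative distance at E ≈ 1633 km.

1633 km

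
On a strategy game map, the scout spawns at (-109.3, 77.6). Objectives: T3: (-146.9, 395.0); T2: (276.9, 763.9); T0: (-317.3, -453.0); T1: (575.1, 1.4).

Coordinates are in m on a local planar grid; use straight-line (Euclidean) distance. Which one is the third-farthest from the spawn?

T0

Distance to each, sorted:
T2: 787.5 m
T1: 688.6 m
T0: 569.9 m
T3: 319.6 m
The third-farthest is T0 at 569.9 m.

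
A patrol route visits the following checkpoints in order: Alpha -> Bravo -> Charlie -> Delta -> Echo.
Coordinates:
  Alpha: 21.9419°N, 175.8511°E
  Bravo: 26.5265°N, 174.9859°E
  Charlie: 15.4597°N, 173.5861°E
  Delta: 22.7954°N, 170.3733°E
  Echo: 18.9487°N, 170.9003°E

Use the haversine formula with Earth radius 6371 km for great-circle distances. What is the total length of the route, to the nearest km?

Leg distances:
Alpha→Bravo: 517.3 km  (cumulative 517.3 km)
Bravo→Charlie: 1239.1 km  (cumulative 1756.4 km)
Charlie→Delta: 882.6 km  (cumulative 2639.0 km)
Delta→Echo: 431.2 km  (cumulative 3070.2 km)
Total route length ≈ 3070 km.

3070 km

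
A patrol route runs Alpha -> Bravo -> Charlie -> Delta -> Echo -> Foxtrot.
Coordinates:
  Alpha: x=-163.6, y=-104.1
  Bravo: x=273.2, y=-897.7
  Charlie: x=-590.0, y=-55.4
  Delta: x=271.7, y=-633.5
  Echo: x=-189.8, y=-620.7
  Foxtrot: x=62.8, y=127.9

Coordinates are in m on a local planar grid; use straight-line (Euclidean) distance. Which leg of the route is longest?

Leg distances:
Alpha→Bravo: 905.9 m
Bravo→Charlie: 1206.1 m
Charlie→Delta: 1037.7 m
Delta→Echo: 461.7 m
Echo→Foxtrot: 790.1 m
The longest leg is Bravo–Charlie at 1206.1 m.

Bravo–Charlie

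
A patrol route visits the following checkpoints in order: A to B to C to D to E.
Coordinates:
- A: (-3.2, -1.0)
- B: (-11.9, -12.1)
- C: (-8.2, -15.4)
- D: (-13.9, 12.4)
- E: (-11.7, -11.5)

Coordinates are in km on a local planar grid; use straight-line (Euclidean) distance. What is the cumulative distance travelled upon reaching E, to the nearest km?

71 km

Leg distances:
A→B: 14.1 km  (cumulative 14.1 km)
B→C: 5.0 km  (cumulative 19.1 km)
C→D: 28.4 km  (cumulative 47.4 km)
D→E: 24.0 km  (cumulative 71.4 km)
Cumulative distance at E ≈ 71 km.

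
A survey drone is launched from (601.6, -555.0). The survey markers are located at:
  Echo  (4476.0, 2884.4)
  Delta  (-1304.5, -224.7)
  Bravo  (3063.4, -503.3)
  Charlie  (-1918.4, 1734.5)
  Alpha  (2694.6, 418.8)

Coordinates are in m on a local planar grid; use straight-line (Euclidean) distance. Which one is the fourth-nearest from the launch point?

Distances from the launch point ((601.6, -555.0)):
Delta: 1934.5 m
Alpha: 2308.4 m
Bravo: 2462.3 m
Charlie: 3404.7 m
Echo: 5180.8 m
The fourth-nearest is Charlie at 3404.7 m.

Charlie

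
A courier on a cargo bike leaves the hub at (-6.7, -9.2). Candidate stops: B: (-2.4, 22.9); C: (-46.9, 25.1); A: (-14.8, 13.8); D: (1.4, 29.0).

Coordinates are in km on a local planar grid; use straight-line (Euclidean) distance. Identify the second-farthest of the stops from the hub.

Distances from the hub ((-6.7, -9.2)):
C: 52.8 km
D: 39.0 km
B: 32.4 km
A: 24.4 km
The second-farthest is D at 39.0 km.

D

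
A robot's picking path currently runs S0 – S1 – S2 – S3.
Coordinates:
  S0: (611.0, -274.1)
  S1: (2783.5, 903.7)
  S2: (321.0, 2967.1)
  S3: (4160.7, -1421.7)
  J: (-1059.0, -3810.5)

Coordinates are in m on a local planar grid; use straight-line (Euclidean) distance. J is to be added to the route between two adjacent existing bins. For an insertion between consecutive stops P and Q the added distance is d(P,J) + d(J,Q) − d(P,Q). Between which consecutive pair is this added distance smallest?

between S2 and S3

Added distance for inserting J between each consecutive pair:
S0–S1: 7521.5 m
S1–S2: 9785.8 m
S2–S3: 6825.6 m
Smallest added distance is 6825.6 m, inserting between S2 and S3.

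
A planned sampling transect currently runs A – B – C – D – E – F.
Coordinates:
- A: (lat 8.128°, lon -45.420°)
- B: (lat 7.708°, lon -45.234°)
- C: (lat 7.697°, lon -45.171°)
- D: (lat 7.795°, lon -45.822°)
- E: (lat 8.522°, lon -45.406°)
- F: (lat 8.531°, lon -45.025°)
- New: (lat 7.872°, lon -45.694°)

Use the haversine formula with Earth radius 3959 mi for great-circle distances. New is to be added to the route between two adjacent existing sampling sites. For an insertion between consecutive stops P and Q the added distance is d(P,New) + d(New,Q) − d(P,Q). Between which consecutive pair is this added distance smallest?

Added distance for inserting New between each consecutive pair:
A–B: 27.6 mi
B–C: 66.9 mi
C–D: 3.0 mi
D–E: 1.6 mi
E–F: 87.6 mi
Smallest added distance is 1.6 mi, inserting between D and E.

between D and E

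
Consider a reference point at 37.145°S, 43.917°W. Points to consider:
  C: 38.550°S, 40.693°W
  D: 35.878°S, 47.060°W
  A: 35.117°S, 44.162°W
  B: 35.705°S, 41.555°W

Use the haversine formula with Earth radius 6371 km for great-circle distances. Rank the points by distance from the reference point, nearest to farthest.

Distance from the reference point at 37.145°S, 43.917°W to each:
A 35.117°S, 44.162°W: 226.6 km
B 35.705°S, 41.555°W: 265.1 km
D 35.878°S, 47.060°W: 314.2 km
C 38.550°S, 40.693°W: 323.3 km

A, B, D, C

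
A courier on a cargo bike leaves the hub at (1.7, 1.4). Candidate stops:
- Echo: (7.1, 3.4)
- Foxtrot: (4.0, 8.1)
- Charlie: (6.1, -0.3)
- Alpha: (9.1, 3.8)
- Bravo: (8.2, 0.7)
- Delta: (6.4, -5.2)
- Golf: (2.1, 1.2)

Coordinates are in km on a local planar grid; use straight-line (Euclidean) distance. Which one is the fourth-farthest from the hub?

Bravo

Distance to each, sorted:
Delta: 8.1 km
Alpha: 7.8 km
Foxtrot: 7.1 km
Bravo: 6.5 km
Echo: 5.8 km
Charlie: 4.7 km
Golf: 0.4 km
The fourth-farthest is Bravo at 6.5 km.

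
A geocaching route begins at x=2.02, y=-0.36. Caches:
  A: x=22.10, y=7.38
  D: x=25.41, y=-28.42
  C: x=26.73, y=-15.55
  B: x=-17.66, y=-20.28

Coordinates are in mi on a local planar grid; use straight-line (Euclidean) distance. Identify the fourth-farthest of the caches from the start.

A

Distances from the start (x=2.02, y=-0.36):
D: 36.5 mi
C: 29.0 mi
B: 28.0 mi
A: 21.5 mi
The fourth-farthest is A at 21.5 mi.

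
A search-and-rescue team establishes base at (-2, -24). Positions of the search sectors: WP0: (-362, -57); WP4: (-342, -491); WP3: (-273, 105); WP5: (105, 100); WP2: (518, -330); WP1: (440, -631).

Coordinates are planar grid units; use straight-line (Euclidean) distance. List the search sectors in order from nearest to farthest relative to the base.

WP5, WP3, WP0, WP4, WP2, WP1

Distance from the base at (-2, -24) to each:
WP5 (105, 100): 163.8
WP3 (-273, 105): 300.1
WP0 (-362, -57): 361.5
WP4 (-342, -491): 577.7
WP2 (518, -330): 603.4
WP1 (440, -631): 750.9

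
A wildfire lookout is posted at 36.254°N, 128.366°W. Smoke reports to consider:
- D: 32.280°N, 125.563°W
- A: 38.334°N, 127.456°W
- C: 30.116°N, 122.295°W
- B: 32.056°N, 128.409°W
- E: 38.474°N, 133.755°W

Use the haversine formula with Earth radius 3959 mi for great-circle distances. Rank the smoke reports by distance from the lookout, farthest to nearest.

C, E, D, B, A

Distance from the lookout at 36.254°N, 128.366°W to each:
C 30.116°N, 122.295°W: 550.3 mi
E 38.474°N, 133.755°W: 333.3 mi
D 32.280°N, 125.563°W: 317.8 mi
B 32.056°N, 128.409°W: 290.1 mi
A 38.334°N, 127.456°W: 152.2 mi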